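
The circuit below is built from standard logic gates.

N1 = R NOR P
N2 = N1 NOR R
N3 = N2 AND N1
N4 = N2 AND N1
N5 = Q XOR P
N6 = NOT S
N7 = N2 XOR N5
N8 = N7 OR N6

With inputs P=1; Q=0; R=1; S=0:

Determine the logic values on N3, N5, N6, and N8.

N3 = 0; N5 = 1; N6 = 1; N8 = 1

N1 = R NOR P = 1 NOR 1 = 0
N2 = N1 NOR R = 0 NOR 1 = 0
N3 = N2 AND N1 = 0 AND 0 = 0
N5 = Q XOR P = 0 XOR 1 = 1
N6 = NOT S = NOT 0 = 1
N7 = N2 XOR N5 = 0 XOR 1 = 1
N8 = N7 OR N6 = 1 OR 1 = 1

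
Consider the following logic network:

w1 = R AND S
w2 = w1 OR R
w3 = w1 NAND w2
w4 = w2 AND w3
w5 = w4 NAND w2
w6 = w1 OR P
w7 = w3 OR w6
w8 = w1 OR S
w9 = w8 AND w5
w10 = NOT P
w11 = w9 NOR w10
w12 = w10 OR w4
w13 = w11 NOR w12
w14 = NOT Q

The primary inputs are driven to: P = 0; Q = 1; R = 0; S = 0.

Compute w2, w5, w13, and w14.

w1 = R AND S = 0 AND 0 = 0
w2 = w1 OR R = 0 OR 0 = 0
w3 = w1 NAND w2 = 0 NAND 0 = 1
w4 = w2 AND w3 = 0 AND 1 = 0
w5 = w4 NAND w2 = 0 NAND 0 = 1
w8 = w1 OR S = 0 OR 0 = 0
w9 = w8 AND w5 = 0 AND 1 = 0
w10 = NOT P = NOT 0 = 1
w11 = w9 NOR w10 = 0 NOR 1 = 0
w12 = w10 OR w4 = 1 OR 0 = 1
w13 = w11 NOR w12 = 0 NOR 1 = 0
w14 = NOT Q = NOT 1 = 0

w2 = 0, w5 = 1, w13 = 0, w14 = 0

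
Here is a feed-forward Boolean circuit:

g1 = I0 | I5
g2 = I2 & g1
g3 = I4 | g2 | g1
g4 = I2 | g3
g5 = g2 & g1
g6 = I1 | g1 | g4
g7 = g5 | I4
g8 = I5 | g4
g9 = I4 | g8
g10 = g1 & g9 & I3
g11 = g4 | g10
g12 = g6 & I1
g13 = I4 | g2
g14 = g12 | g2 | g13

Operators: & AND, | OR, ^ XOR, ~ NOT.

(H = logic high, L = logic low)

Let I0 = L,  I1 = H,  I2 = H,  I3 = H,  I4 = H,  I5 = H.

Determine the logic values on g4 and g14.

g1 = I0 OR I5 = L OR H = H
g2 = I2 AND g1 = H AND H = H
g3 = I4 OR g2 OR g1 = H OR H OR H = H
g4 = I2 OR g3 = H OR H = H
g6 = I1 OR g1 OR g4 = H OR H OR H = H
g12 = g6 AND I1 = H AND H = H
g13 = I4 OR g2 = H OR H = H
g14 = g12 OR g2 OR g13 = H OR H OR H = H

g4 = H, g14 = H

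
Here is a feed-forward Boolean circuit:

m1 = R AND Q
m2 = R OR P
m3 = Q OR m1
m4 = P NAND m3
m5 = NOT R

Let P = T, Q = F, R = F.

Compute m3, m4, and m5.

m1 = R AND Q = F AND F = F
m3 = Q OR m1 = F OR F = F
m4 = P NAND m3 = T NAND F = T
m5 = NOT R = NOT F = T

m3 = F; m4 = T; m5 = T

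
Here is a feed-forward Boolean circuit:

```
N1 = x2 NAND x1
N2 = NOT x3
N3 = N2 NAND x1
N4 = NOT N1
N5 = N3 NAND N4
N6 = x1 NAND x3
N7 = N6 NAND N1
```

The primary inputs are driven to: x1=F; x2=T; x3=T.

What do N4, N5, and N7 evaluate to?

N4 = F  N5 = T  N7 = F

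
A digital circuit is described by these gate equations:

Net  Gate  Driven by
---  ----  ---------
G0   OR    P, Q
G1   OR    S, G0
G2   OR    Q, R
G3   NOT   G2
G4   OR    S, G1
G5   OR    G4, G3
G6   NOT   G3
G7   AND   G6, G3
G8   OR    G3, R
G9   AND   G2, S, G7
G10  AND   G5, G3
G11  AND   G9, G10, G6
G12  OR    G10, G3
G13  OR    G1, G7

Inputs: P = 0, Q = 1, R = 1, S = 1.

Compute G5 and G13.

G5 = 1, G13 = 1

G0 = P OR Q = 0 OR 1 = 1
G1 = S OR G0 = 1 OR 1 = 1
G2 = Q OR R = 1 OR 1 = 1
G3 = NOT G2 = NOT 1 = 0
G4 = S OR G1 = 1 OR 1 = 1
G5 = G4 OR G3 = 1 OR 0 = 1
G6 = NOT G3 = NOT 0 = 1
G7 = G6 AND G3 = 1 AND 0 = 0
G13 = G1 OR G7 = 1 OR 0 = 1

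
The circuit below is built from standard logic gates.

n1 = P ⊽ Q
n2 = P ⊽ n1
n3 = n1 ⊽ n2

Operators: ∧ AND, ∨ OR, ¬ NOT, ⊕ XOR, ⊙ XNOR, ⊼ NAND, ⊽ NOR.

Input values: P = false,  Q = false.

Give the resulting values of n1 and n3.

n1 = true; n3 = false

n1 = P NOR Q = false NOR false = true
n2 = P NOR n1 = false NOR true = false
n3 = n1 NOR n2 = true NOR false = false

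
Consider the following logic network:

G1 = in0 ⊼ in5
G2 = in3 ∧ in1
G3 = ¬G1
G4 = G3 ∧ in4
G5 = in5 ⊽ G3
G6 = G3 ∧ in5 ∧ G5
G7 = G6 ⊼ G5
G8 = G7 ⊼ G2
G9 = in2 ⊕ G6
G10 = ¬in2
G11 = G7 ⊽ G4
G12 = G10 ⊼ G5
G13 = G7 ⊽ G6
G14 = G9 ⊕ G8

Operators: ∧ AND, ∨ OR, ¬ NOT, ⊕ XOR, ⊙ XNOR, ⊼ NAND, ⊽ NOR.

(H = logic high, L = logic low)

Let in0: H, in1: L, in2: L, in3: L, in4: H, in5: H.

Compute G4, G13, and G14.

G1 = in0 NAND in5 = H NAND H = L
G2 = in3 AND in1 = L AND L = L
G3 = NOT G1 = NOT L = H
G4 = G3 AND in4 = H AND H = H
G5 = in5 NOR G3 = H NOR H = L
G6 = G3 AND in5 AND G5 = H AND H AND L = L
G7 = G6 NAND G5 = L NAND L = H
G8 = G7 NAND G2 = H NAND L = H
G9 = in2 XOR G6 = L XOR L = L
G13 = G7 NOR G6 = H NOR L = L
G14 = G9 XOR G8 = L XOR H = H

G4 = H; G13 = L; G14 = H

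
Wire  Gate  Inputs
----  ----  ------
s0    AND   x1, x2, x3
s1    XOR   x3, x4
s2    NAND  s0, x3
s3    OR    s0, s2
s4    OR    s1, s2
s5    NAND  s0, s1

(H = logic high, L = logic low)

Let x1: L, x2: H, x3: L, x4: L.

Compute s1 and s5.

s0 = x1 AND x2 AND x3 = L AND H AND L = L
s1 = x3 XOR x4 = L XOR L = L
s5 = s0 NAND s1 = L NAND L = H

s1 = L, s5 = H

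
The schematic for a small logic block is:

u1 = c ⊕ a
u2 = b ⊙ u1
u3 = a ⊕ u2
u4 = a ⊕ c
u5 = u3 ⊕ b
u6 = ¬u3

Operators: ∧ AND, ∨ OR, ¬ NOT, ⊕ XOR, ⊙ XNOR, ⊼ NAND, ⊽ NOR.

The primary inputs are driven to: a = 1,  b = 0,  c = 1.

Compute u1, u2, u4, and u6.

u1 = c XOR a = 1 XOR 1 = 0
u2 = b XNOR u1 = 0 XNOR 0 = 1
u3 = a XOR u2 = 1 XOR 1 = 0
u4 = a XOR c = 1 XOR 1 = 0
u6 = NOT u3 = NOT 0 = 1

u1 = 0, u2 = 1, u4 = 0, u6 = 1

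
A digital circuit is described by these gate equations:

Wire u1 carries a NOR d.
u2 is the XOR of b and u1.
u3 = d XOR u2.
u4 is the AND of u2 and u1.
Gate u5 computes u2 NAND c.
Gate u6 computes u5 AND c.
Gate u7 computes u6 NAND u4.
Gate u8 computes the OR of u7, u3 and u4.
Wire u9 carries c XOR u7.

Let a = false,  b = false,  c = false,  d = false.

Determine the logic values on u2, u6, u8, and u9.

u1 = a NOR d = false NOR false = true
u2 = b XOR u1 = false XOR true = true
u3 = d XOR u2 = false XOR true = true
u4 = u2 AND u1 = true AND true = true
u5 = u2 NAND c = true NAND false = true
u6 = u5 AND c = true AND false = false
u7 = u6 NAND u4 = false NAND true = true
u8 = u7 OR u3 OR u4 = true OR true OR true = true
u9 = c XOR u7 = false XOR true = true

u2 = true, u6 = false, u8 = true, u9 = true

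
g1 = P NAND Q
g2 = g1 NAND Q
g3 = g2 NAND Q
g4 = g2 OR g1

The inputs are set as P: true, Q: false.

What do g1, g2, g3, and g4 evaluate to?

g1 = true  g2 = true  g3 = true  g4 = true

g1 = P NAND Q = true NAND false = true
g2 = g1 NAND Q = true NAND false = true
g3 = g2 NAND Q = true NAND false = true
g4 = g2 OR g1 = true OR true = true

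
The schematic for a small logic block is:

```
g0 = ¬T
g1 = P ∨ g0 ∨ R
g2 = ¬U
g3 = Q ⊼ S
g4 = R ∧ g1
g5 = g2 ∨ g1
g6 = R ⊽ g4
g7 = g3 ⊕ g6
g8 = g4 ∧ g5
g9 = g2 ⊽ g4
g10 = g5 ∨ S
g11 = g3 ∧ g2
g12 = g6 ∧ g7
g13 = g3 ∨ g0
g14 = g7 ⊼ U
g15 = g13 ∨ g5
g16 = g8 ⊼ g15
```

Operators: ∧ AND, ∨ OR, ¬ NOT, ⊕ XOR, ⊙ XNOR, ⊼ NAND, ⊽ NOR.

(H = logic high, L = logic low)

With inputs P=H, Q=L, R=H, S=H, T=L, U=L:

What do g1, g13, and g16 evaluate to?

g1 = H  g13 = H  g16 = L

g0 = NOT T = NOT L = H
g1 = P OR g0 OR R = H OR H OR H = H
g2 = NOT U = NOT L = H
g3 = Q NAND S = L NAND H = H
g4 = R AND g1 = H AND H = H
g5 = g2 OR g1 = H OR H = H
g8 = g4 AND g5 = H AND H = H
g13 = g3 OR g0 = H OR H = H
g15 = g13 OR g5 = H OR H = H
g16 = g8 NAND g15 = H NAND H = L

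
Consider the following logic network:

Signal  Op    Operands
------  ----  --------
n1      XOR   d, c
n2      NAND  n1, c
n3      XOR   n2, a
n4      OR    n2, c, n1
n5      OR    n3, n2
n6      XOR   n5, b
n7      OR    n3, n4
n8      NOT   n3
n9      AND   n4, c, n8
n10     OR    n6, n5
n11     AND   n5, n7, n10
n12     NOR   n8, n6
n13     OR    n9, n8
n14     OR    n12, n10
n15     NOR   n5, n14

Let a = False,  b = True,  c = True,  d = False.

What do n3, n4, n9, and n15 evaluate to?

n1 = d XOR c = False XOR True = True
n2 = n1 NAND c = True NAND True = False
n3 = n2 XOR a = False XOR False = False
n4 = n2 OR c OR n1 = False OR True OR True = True
n5 = n3 OR n2 = False OR False = False
n6 = n5 XOR b = False XOR True = True
n8 = NOT n3 = NOT False = True
n9 = n4 AND c AND n8 = True AND True AND True = True
n10 = n6 OR n5 = True OR False = True
n12 = n8 NOR n6 = True NOR True = False
n14 = n12 OR n10 = False OR True = True
n15 = n5 NOR n14 = False NOR True = False

n3 = False  n4 = True  n9 = True  n15 = False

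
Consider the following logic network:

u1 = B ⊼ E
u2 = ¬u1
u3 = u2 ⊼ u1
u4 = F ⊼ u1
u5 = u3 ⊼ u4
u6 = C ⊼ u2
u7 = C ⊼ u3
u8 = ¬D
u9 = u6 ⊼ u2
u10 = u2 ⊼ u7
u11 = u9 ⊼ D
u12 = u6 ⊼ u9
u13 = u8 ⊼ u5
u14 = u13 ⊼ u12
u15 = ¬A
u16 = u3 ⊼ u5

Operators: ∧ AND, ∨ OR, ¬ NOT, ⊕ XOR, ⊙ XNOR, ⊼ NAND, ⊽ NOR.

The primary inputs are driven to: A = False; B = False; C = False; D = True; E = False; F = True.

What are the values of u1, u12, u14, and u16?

u1 = True; u12 = False; u14 = True; u16 = False

u1 = B NAND E = False NAND False = True
u2 = NOT u1 = NOT True = False
u3 = u2 NAND u1 = False NAND True = True
u4 = F NAND u1 = True NAND True = False
u5 = u3 NAND u4 = True NAND False = True
u6 = C NAND u2 = False NAND False = True
u8 = NOT D = NOT True = False
u9 = u6 NAND u2 = True NAND False = True
u12 = u6 NAND u9 = True NAND True = False
u13 = u8 NAND u5 = False NAND True = True
u14 = u13 NAND u12 = True NAND False = True
u16 = u3 NAND u5 = True NAND True = False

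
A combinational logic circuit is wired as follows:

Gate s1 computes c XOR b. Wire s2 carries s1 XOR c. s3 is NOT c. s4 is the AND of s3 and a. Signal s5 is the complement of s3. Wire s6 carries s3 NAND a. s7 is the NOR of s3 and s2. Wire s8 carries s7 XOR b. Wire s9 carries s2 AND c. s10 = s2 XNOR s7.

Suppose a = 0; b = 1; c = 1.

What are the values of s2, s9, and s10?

s2 = 1, s9 = 1, s10 = 0

s1 = c XOR b = 1 XOR 1 = 0
s2 = s1 XOR c = 0 XOR 1 = 1
s3 = NOT c = NOT 1 = 0
s7 = s3 NOR s2 = 0 NOR 1 = 0
s9 = s2 AND c = 1 AND 1 = 1
s10 = s2 XNOR s7 = 1 XNOR 0 = 0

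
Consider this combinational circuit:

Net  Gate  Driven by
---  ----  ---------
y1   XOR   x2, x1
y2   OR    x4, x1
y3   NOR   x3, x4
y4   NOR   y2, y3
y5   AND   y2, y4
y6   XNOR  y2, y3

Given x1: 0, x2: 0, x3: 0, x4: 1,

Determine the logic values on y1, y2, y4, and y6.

y1 = x2 XOR x1 = 0 XOR 0 = 0
y2 = x4 OR x1 = 1 OR 0 = 1
y3 = x3 NOR x4 = 0 NOR 1 = 0
y4 = y2 NOR y3 = 1 NOR 0 = 0
y6 = y2 XNOR y3 = 1 XNOR 0 = 0

y1 = 0; y2 = 1; y4 = 0; y6 = 0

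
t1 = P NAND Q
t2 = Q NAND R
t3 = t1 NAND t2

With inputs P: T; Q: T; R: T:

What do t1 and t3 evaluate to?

t1 = F, t3 = T

t1 = P NAND Q = T NAND T = F
t2 = Q NAND R = T NAND T = F
t3 = t1 NAND t2 = F NAND F = T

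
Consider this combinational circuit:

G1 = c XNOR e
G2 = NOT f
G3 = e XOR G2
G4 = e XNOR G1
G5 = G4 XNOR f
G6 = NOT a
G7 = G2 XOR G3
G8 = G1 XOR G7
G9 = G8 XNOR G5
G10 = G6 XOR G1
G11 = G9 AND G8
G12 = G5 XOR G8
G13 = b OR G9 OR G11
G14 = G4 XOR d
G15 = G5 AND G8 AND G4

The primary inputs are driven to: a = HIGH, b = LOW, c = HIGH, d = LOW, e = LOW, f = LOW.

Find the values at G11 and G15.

G11 = LOW; G15 = LOW

G1 = c XNOR e = HIGH XNOR LOW = LOW
G2 = NOT f = NOT LOW = HIGH
G3 = e XOR G2 = LOW XOR HIGH = HIGH
G4 = e XNOR G1 = LOW XNOR LOW = HIGH
G5 = G4 XNOR f = HIGH XNOR LOW = LOW
G7 = G2 XOR G3 = HIGH XOR HIGH = LOW
G8 = G1 XOR G7 = LOW XOR LOW = LOW
G9 = G8 XNOR G5 = LOW XNOR LOW = HIGH
G11 = G9 AND G8 = HIGH AND LOW = LOW
G15 = G5 AND G8 AND G4 = LOW AND LOW AND HIGH = LOW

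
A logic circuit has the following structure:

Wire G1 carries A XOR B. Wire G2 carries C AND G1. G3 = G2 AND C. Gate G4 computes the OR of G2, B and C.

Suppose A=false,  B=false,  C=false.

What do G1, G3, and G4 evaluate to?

G1 = false, G3 = false, G4 = false

G1 = A XOR B = false XOR false = false
G2 = C AND G1 = false AND false = false
G3 = G2 AND C = false AND false = false
G4 = G2 OR B OR C = false OR false OR false = false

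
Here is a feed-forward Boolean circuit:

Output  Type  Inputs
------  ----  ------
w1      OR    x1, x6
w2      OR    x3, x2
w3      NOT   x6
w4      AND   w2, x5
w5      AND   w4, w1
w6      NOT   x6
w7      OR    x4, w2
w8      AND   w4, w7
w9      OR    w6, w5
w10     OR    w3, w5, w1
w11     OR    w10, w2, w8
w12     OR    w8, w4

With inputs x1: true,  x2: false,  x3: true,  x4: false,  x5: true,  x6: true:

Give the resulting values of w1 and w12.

w1 = true; w12 = true

w1 = x1 OR x6 = true OR true = true
w2 = x3 OR x2 = true OR false = true
w4 = w2 AND x5 = true AND true = true
w7 = x4 OR w2 = false OR true = true
w8 = w4 AND w7 = true AND true = true
w12 = w8 OR w4 = true OR true = true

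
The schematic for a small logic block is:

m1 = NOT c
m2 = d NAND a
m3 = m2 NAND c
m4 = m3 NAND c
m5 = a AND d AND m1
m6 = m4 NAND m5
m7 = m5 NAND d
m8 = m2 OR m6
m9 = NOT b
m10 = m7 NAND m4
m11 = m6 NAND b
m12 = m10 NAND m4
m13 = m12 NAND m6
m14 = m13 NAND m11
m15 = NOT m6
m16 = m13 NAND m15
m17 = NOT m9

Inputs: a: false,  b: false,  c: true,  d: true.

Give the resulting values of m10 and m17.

m1 = NOT c = NOT true = false
m2 = d NAND a = true NAND false = true
m3 = m2 NAND c = true NAND true = false
m4 = m3 NAND c = false NAND true = true
m5 = a AND d AND m1 = false AND true AND false = false
m7 = m5 NAND d = false NAND true = true
m9 = NOT b = NOT false = true
m10 = m7 NAND m4 = true NAND true = false
m17 = NOT m9 = NOT true = false

m10 = false, m17 = false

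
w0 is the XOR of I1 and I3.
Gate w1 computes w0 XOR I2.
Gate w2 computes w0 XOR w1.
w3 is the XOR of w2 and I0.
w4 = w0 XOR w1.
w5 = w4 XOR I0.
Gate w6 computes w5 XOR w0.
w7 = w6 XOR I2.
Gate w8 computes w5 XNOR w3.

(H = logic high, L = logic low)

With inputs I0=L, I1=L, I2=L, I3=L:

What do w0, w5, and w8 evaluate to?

w0 = I1 XOR I3 = L XOR L = L
w1 = w0 XOR I2 = L XOR L = L
w2 = w0 XOR w1 = L XOR L = L
w3 = w2 XOR I0 = L XOR L = L
w4 = w0 XOR w1 = L XOR L = L
w5 = w4 XOR I0 = L XOR L = L
w8 = w5 XNOR w3 = L XNOR L = H

w0 = L, w5 = L, w8 = H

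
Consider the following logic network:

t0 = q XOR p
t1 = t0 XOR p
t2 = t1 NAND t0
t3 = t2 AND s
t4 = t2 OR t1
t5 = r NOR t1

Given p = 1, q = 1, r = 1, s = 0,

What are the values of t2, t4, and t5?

t2 = 1; t4 = 1; t5 = 0

t0 = q XOR p = 1 XOR 1 = 0
t1 = t0 XOR p = 0 XOR 1 = 1
t2 = t1 NAND t0 = 1 NAND 0 = 1
t4 = t2 OR t1 = 1 OR 1 = 1
t5 = r NOR t1 = 1 NOR 1 = 0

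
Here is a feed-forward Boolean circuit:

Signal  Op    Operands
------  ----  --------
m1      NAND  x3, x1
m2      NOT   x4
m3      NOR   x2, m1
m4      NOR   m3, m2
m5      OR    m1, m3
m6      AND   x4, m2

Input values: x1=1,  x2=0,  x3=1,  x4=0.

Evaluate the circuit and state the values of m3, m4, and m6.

m3 = 1, m4 = 0, m6 = 0

m1 = x3 NAND x1 = 1 NAND 1 = 0
m2 = NOT x4 = NOT 0 = 1
m3 = x2 NOR m1 = 0 NOR 0 = 1
m4 = m3 NOR m2 = 1 NOR 1 = 0
m6 = x4 AND m2 = 0 AND 1 = 0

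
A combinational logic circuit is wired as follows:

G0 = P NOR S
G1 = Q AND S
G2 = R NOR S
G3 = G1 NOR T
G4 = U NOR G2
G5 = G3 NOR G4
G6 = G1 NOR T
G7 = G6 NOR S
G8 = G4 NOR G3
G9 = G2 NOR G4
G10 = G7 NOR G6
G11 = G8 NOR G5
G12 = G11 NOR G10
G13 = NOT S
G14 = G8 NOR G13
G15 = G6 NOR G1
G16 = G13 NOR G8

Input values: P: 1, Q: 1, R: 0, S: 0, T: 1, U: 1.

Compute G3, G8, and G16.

G3 = 0, G8 = 1, G16 = 0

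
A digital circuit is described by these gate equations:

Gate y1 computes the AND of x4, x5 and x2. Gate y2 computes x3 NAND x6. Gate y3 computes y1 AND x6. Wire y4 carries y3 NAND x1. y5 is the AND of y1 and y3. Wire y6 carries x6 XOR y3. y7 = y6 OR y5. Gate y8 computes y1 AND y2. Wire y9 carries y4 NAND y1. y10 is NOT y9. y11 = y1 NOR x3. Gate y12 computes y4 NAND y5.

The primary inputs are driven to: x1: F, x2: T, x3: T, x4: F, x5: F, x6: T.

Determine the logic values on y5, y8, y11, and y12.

y5 = F, y8 = F, y11 = F, y12 = T

y1 = x4 AND x5 AND x2 = F AND F AND T = F
y2 = x3 NAND x6 = T NAND T = F
y3 = y1 AND x6 = F AND T = F
y4 = y3 NAND x1 = F NAND F = T
y5 = y1 AND y3 = F AND F = F
y8 = y1 AND y2 = F AND F = F
y11 = y1 NOR x3 = F NOR T = F
y12 = y4 NAND y5 = T NAND F = T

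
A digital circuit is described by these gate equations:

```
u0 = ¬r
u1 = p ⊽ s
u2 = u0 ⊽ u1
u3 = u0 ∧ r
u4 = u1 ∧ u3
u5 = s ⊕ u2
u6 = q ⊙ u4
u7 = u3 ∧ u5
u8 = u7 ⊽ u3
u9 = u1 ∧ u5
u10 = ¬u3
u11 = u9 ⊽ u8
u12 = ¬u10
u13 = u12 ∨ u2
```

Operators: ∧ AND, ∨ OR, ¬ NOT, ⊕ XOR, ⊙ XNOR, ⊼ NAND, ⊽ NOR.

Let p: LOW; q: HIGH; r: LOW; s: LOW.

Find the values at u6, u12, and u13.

u0 = NOT r = NOT LOW = HIGH
u1 = p NOR s = LOW NOR LOW = HIGH
u2 = u0 NOR u1 = HIGH NOR HIGH = LOW
u3 = u0 AND r = HIGH AND LOW = LOW
u4 = u1 AND u3 = HIGH AND LOW = LOW
u6 = q XNOR u4 = HIGH XNOR LOW = LOW
u10 = NOT u3 = NOT LOW = HIGH
u12 = NOT u10 = NOT HIGH = LOW
u13 = u12 OR u2 = LOW OR LOW = LOW

u6 = LOW, u12 = LOW, u13 = LOW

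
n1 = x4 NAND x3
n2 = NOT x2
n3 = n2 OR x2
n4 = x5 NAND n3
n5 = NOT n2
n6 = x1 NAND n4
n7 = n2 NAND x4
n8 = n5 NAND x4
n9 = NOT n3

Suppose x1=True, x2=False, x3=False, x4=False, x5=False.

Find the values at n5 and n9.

n2 = NOT x2 = NOT False = True
n3 = n2 OR x2 = True OR False = True
n5 = NOT n2 = NOT True = False
n9 = NOT n3 = NOT True = False

n5 = False  n9 = False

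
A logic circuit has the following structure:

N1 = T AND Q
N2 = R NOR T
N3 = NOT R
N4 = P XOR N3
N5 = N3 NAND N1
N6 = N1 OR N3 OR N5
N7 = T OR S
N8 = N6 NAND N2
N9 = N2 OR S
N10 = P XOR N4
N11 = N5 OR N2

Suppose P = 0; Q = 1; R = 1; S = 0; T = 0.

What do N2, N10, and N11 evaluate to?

N1 = T AND Q = 0 AND 1 = 0
N2 = R NOR T = 1 NOR 0 = 0
N3 = NOT R = NOT 1 = 0
N4 = P XOR N3 = 0 XOR 0 = 0
N5 = N3 NAND N1 = 0 NAND 0 = 1
N10 = P XOR N4 = 0 XOR 0 = 0
N11 = N5 OR N2 = 1 OR 0 = 1

N2 = 0, N10 = 0, N11 = 1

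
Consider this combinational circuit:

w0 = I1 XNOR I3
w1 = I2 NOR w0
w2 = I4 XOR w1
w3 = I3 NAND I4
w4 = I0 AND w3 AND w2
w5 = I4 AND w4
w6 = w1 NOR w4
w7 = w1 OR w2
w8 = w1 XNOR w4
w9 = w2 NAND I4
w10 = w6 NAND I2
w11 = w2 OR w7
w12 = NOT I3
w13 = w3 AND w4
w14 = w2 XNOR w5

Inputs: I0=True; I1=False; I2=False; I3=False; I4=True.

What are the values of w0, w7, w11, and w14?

w0 = I1 XNOR I3 = False XNOR False = True
w1 = I2 NOR w0 = False NOR True = False
w2 = I4 XOR w1 = True XOR False = True
w3 = I3 NAND I4 = False NAND True = True
w4 = I0 AND w3 AND w2 = True AND True AND True = True
w5 = I4 AND w4 = True AND True = True
w7 = w1 OR w2 = False OR True = True
w11 = w2 OR w7 = True OR True = True
w14 = w2 XNOR w5 = True XNOR True = True

w0 = True, w7 = True, w11 = True, w14 = True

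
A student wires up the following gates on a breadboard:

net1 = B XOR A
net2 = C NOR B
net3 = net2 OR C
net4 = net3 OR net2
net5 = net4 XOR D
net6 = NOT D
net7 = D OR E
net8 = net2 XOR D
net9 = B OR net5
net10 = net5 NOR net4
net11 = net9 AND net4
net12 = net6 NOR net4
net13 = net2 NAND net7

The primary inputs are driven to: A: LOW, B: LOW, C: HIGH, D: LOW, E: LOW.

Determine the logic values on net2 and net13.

net2 = C NOR B = HIGH NOR LOW = LOW
net7 = D OR E = LOW OR LOW = LOW
net13 = net2 NAND net7 = LOW NAND LOW = HIGH

net2 = LOW; net13 = HIGH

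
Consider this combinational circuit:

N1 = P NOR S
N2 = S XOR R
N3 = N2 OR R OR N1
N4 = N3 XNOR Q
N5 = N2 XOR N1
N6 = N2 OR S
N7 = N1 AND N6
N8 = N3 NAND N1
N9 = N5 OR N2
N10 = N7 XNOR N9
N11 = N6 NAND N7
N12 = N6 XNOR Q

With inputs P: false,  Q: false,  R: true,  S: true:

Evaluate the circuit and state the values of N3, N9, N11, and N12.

N1 = P NOR S = false NOR true = false
N2 = S XOR R = true XOR true = false
N3 = N2 OR R OR N1 = false OR true OR false = true
N5 = N2 XOR N1 = false XOR false = false
N6 = N2 OR S = false OR true = true
N7 = N1 AND N6 = false AND true = false
N9 = N5 OR N2 = false OR false = false
N11 = N6 NAND N7 = true NAND false = true
N12 = N6 XNOR Q = true XNOR false = false

N3 = true, N9 = false, N11 = true, N12 = false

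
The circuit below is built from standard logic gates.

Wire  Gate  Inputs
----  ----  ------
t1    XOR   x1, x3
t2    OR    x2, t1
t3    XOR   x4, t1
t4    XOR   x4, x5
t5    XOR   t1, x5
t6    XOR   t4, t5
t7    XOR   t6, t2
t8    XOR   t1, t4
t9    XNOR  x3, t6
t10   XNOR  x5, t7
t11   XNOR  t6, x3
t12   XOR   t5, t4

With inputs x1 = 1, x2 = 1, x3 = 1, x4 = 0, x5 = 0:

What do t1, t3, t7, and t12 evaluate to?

t1 = x1 XOR x3 = 1 XOR 1 = 0
t2 = x2 OR t1 = 1 OR 0 = 1
t3 = x4 XOR t1 = 0 XOR 0 = 0
t4 = x4 XOR x5 = 0 XOR 0 = 0
t5 = t1 XOR x5 = 0 XOR 0 = 0
t6 = t4 XOR t5 = 0 XOR 0 = 0
t7 = t6 XOR t2 = 0 XOR 1 = 1
t12 = t5 XOR t4 = 0 XOR 0 = 0

t1 = 0, t3 = 0, t7 = 1, t12 = 0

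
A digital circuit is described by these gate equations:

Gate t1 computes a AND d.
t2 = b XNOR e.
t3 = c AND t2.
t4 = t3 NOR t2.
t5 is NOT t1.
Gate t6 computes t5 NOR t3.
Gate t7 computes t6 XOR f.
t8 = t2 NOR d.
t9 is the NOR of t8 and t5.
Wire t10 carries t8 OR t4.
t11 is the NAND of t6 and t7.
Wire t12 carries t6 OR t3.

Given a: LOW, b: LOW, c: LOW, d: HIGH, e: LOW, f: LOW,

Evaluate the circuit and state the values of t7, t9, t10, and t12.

t7 = LOW, t9 = LOW, t10 = LOW, t12 = LOW

t1 = a AND d = LOW AND HIGH = LOW
t2 = b XNOR e = LOW XNOR LOW = HIGH
t3 = c AND t2 = LOW AND HIGH = LOW
t4 = t3 NOR t2 = LOW NOR HIGH = LOW
t5 = NOT t1 = NOT LOW = HIGH
t6 = t5 NOR t3 = HIGH NOR LOW = LOW
t7 = t6 XOR f = LOW XOR LOW = LOW
t8 = t2 NOR d = HIGH NOR HIGH = LOW
t9 = t8 NOR t5 = LOW NOR HIGH = LOW
t10 = t8 OR t4 = LOW OR LOW = LOW
t12 = t6 OR t3 = LOW OR LOW = LOW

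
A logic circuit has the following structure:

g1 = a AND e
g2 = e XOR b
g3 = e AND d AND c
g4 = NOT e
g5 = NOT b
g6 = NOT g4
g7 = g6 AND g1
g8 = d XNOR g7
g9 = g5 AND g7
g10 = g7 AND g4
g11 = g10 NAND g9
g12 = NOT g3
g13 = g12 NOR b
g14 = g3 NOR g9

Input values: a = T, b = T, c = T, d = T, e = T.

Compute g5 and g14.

g5 = F  g14 = F

g1 = a AND e = T AND T = T
g3 = e AND d AND c = T AND T AND T = T
g4 = NOT e = NOT T = F
g5 = NOT b = NOT T = F
g6 = NOT g4 = NOT F = T
g7 = g6 AND g1 = T AND T = T
g9 = g5 AND g7 = F AND T = F
g14 = g3 NOR g9 = T NOR F = F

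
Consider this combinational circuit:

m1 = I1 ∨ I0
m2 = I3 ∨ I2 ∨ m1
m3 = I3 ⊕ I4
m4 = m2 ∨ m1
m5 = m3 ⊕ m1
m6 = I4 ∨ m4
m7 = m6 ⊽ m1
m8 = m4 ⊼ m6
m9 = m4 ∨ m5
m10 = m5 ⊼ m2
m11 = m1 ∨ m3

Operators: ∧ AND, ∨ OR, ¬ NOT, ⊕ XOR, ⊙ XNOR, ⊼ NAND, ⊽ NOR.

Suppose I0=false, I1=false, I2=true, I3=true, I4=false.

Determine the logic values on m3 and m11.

m3 = true  m11 = true

m1 = I1 OR I0 = false OR false = false
m3 = I3 XOR I4 = true XOR false = true
m11 = m1 OR m3 = false OR true = true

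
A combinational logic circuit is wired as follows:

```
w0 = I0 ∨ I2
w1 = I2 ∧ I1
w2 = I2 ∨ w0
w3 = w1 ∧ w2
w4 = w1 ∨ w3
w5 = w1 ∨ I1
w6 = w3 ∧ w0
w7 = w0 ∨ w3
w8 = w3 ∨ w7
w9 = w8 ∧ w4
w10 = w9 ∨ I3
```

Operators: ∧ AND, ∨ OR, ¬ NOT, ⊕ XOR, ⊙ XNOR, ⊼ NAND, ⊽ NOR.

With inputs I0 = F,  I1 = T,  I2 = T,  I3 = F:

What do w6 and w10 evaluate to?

w6 = T, w10 = T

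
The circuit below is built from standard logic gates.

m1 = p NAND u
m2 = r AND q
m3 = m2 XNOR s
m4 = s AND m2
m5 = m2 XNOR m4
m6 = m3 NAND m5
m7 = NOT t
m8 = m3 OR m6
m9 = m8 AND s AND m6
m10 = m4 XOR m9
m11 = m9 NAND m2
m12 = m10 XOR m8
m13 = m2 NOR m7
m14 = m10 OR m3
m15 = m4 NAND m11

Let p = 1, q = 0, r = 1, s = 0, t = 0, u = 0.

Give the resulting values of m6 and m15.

m6 = 0, m15 = 1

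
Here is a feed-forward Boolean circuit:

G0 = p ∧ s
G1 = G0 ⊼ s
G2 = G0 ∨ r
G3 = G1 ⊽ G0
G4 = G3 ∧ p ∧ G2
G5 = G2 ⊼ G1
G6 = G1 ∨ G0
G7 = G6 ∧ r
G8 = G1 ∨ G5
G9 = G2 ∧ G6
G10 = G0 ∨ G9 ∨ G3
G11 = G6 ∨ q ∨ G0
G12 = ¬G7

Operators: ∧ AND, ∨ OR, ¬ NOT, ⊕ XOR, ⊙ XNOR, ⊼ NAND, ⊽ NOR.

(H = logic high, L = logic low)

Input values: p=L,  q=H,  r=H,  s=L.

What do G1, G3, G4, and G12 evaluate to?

G1 = H, G3 = L, G4 = L, G12 = L

G0 = p AND s = L AND L = L
G1 = G0 NAND s = L NAND L = H
G2 = G0 OR r = L OR H = H
G3 = G1 NOR G0 = H NOR L = L
G4 = G3 AND p AND G2 = L AND L AND H = L
G6 = G1 OR G0 = H OR L = H
G7 = G6 AND r = H AND H = H
G12 = NOT G7 = NOT H = L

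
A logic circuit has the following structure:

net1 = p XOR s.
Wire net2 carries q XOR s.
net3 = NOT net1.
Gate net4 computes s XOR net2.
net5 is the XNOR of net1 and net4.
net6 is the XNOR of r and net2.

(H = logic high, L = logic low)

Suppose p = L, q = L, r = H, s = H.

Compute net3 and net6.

net1 = p XOR s = L XOR H = H
net2 = q XOR s = L XOR H = H
net3 = NOT net1 = NOT H = L
net6 = r XNOR net2 = H XNOR H = H

net3 = L, net6 = H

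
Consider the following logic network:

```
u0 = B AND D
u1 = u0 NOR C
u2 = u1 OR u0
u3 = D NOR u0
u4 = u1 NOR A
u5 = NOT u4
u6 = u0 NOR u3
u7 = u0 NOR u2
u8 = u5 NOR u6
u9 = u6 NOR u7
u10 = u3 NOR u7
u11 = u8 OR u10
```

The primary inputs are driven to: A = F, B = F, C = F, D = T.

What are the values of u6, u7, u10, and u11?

u0 = B AND D = F AND T = F
u1 = u0 NOR C = F NOR F = T
u2 = u1 OR u0 = T OR F = T
u3 = D NOR u0 = T NOR F = F
u4 = u1 NOR A = T NOR F = F
u5 = NOT u4 = NOT F = T
u6 = u0 NOR u3 = F NOR F = T
u7 = u0 NOR u2 = F NOR T = F
u8 = u5 NOR u6 = T NOR T = F
u10 = u3 NOR u7 = F NOR F = T
u11 = u8 OR u10 = F OR T = T

u6 = T, u7 = F, u10 = T, u11 = T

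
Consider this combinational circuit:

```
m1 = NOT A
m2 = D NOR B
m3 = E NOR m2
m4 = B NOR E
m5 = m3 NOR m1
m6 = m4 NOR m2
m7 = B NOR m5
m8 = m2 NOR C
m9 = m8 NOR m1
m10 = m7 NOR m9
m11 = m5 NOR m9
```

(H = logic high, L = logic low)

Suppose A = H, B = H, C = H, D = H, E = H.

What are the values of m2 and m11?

m1 = NOT A = NOT H = L
m2 = D NOR B = H NOR H = L
m3 = E NOR m2 = H NOR L = L
m5 = m3 NOR m1 = L NOR L = H
m8 = m2 NOR C = L NOR H = L
m9 = m8 NOR m1 = L NOR L = H
m11 = m5 NOR m9 = H NOR H = L

m2 = L, m11 = L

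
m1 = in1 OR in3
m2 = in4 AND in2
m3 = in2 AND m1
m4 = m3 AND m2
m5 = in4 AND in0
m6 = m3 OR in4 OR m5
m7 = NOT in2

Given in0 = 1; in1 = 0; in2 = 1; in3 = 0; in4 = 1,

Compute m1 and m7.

m1 = 0; m7 = 0

m1 = in1 OR in3 = 0 OR 0 = 0
m7 = NOT in2 = NOT 1 = 0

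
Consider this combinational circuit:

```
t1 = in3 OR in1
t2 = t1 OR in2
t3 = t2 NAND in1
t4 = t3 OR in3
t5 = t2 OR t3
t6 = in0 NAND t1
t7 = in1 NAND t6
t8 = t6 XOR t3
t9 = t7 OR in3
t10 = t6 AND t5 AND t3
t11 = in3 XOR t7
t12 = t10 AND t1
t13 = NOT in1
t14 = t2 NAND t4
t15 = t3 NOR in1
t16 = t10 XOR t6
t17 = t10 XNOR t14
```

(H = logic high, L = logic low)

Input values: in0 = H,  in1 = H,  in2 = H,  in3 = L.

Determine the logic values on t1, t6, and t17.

t1 = H  t6 = L  t17 = L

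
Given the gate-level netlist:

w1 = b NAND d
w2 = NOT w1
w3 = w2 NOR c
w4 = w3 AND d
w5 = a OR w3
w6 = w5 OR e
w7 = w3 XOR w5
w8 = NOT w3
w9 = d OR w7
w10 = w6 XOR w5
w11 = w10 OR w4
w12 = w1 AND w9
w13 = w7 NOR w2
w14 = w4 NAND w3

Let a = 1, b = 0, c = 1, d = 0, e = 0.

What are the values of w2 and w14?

w1 = b NAND d = 0 NAND 0 = 1
w2 = NOT w1 = NOT 1 = 0
w3 = w2 NOR c = 0 NOR 1 = 0
w4 = w3 AND d = 0 AND 0 = 0
w14 = w4 NAND w3 = 0 NAND 0 = 1

w2 = 0, w14 = 1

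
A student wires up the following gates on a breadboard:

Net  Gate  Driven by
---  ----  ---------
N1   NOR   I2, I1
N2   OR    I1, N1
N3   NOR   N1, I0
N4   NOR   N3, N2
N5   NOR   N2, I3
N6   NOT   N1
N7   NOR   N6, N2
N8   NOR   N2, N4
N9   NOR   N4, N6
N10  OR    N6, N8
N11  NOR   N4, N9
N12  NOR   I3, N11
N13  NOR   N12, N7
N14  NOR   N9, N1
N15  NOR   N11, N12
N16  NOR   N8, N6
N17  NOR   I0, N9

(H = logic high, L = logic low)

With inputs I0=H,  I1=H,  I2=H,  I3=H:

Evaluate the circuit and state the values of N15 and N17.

N1 = I2 NOR I1 = H NOR H = L
N2 = I1 OR N1 = H OR L = H
N3 = N1 NOR I0 = L NOR H = L
N4 = N3 NOR N2 = L NOR H = L
N6 = NOT N1 = NOT L = H
N9 = N4 NOR N6 = L NOR H = L
N11 = N4 NOR N9 = L NOR L = H
N12 = I3 NOR N11 = H NOR H = L
N15 = N11 NOR N12 = H NOR L = L
N17 = I0 NOR N9 = H NOR L = L

N15 = L  N17 = L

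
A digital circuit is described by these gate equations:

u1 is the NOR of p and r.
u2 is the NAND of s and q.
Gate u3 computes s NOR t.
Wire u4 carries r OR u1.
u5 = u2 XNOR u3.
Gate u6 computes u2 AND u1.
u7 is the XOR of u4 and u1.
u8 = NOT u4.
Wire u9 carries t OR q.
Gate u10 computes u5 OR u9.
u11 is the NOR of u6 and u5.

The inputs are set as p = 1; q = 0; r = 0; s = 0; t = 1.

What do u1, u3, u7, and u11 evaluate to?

u1 = p NOR r = 1 NOR 0 = 0
u2 = s NAND q = 0 NAND 0 = 1
u3 = s NOR t = 0 NOR 1 = 0
u4 = r OR u1 = 0 OR 0 = 0
u5 = u2 XNOR u3 = 1 XNOR 0 = 0
u6 = u2 AND u1 = 1 AND 0 = 0
u7 = u4 XOR u1 = 0 XOR 0 = 0
u11 = u6 NOR u5 = 0 NOR 0 = 1

u1 = 0  u3 = 0  u7 = 0  u11 = 1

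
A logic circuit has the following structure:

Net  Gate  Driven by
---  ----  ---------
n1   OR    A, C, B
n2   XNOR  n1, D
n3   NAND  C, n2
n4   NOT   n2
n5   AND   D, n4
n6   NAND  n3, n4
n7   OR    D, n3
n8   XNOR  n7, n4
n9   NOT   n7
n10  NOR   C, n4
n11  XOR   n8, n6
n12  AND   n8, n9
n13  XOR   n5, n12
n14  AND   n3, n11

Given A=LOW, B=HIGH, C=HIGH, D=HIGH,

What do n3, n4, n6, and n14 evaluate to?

n1 = A OR C OR B = LOW OR HIGH OR HIGH = HIGH
n2 = n1 XNOR D = HIGH XNOR HIGH = HIGH
n3 = C NAND n2 = HIGH NAND HIGH = LOW
n4 = NOT n2 = NOT HIGH = LOW
n6 = n3 NAND n4 = LOW NAND LOW = HIGH
n7 = D OR n3 = HIGH OR LOW = HIGH
n8 = n7 XNOR n4 = HIGH XNOR LOW = LOW
n11 = n8 XOR n6 = LOW XOR HIGH = HIGH
n14 = n3 AND n11 = LOW AND HIGH = LOW

n3 = LOW; n4 = LOW; n6 = HIGH; n14 = LOW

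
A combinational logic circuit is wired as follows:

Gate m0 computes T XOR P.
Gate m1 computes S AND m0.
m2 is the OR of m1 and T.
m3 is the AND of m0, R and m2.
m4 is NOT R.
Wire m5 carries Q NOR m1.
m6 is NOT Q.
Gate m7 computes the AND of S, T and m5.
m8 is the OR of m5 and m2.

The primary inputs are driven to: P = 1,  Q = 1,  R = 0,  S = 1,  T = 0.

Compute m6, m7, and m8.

m0 = T XOR P = 0 XOR 1 = 1
m1 = S AND m0 = 1 AND 1 = 1
m2 = m1 OR T = 1 OR 0 = 1
m5 = Q NOR m1 = 1 NOR 1 = 0
m6 = NOT Q = NOT 1 = 0
m7 = S AND T AND m5 = 1 AND 0 AND 0 = 0
m8 = m5 OR m2 = 0 OR 1 = 1

m6 = 0, m7 = 0, m8 = 1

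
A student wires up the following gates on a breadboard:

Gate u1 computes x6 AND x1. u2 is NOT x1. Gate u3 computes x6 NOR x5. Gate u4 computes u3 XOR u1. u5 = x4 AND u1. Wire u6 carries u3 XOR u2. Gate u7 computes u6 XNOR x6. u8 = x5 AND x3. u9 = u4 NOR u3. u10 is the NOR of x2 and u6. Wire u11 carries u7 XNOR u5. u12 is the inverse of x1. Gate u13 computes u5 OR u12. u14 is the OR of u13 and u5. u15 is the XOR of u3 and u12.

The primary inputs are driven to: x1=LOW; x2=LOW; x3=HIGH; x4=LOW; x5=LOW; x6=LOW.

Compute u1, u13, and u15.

u1 = x6 AND x1 = LOW AND LOW = LOW
u3 = x6 NOR x5 = LOW NOR LOW = HIGH
u5 = x4 AND u1 = LOW AND LOW = LOW
u12 = NOT x1 = NOT LOW = HIGH
u13 = u5 OR u12 = LOW OR HIGH = HIGH
u15 = u3 XOR u12 = HIGH XOR HIGH = LOW

u1 = LOW  u13 = HIGH  u15 = LOW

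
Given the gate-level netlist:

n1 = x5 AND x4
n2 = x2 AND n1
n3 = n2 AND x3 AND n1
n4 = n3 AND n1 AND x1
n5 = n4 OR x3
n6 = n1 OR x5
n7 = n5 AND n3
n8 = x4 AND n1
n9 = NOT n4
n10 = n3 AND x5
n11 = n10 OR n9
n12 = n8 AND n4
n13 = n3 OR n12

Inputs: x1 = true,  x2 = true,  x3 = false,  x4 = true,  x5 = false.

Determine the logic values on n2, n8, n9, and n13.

n2 = false, n8 = false, n9 = true, n13 = false

n1 = x5 AND x4 = false AND true = false
n2 = x2 AND n1 = true AND false = false
n3 = n2 AND x3 AND n1 = false AND false AND false = false
n4 = n3 AND n1 AND x1 = false AND false AND true = false
n8 = x4 AND n1 = true AND false = false
n9 = NOT n4 = NOT false = true
n12 = n8 AND n4 = false AND false = false
n13 = n3 OR n12 = false OR false = false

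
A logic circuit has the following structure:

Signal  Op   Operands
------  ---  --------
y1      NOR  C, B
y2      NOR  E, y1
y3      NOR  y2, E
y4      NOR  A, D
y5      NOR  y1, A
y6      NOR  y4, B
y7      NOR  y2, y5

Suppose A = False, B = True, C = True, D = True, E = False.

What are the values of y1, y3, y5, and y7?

y1 = False; y3 = False; y5 = True; y7 = False

y1 = C NOR B = True NOR True = False
y2 = E NOR y1 = False NOR False = True
y3 = y2 NOR E = True NOR False = False
y5 = y1 NOR A = False NOR False = True
y7 = y2 NOR y5 = True NOR True = False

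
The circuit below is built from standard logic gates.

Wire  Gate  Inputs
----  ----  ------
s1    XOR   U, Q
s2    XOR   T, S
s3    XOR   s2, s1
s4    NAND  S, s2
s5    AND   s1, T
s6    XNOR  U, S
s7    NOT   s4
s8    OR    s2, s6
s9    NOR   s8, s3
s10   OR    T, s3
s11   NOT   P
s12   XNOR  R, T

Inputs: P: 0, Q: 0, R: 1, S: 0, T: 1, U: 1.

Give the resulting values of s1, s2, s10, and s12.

s1 = 1  s2 = 1  s10 = 1  s12 = 1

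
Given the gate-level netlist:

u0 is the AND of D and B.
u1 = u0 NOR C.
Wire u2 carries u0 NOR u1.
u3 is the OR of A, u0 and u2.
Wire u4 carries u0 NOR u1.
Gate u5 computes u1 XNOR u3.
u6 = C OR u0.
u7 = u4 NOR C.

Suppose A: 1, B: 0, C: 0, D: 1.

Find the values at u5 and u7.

u0 = D AND B = 1 AND 0 = 0
u1 = u0 NOR C = 0 NOR 0 = 1
u2 = u0 NOR u1 = 0 NOR 1 = 0
u3 = A OR u0 OR u2 = 1 OR 0 OR 0 = 1
u4 = u0 NOR u1 = 0 NOR 1 = 0
u5 = u1 XNOR u3 = 1 XNOR 1 = 1
u7 = u4 NOR C = 0 NOR 0 = 1

u5 = 1, u7 = 1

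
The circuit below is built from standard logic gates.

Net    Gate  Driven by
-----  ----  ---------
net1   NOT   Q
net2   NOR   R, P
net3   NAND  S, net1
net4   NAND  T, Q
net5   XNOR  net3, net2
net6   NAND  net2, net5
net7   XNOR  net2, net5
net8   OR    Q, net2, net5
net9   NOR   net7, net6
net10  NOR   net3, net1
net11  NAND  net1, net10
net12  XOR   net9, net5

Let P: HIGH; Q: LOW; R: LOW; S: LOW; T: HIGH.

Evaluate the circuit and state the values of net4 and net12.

net1 = NOT Q = NOT LOW = HIGH
net2 = R NOR P = LOW NOR HIGH = LOW
net3 = S NAND net1 = LOW NAND HIGH = HIGH
net4 = T NAND Q = HIGH NAND LOW = HIGH
net5 = net3 XNOR net2 = HIGH XNOR LOW = LOW
net6 = net2 NAND net5 = LOW NAND LOW = HIGH
net7 = net2 XNOR net5 = LOW XNOR LOW = HIGH
net9 = net7 NOR net6 = HIGH NOR HIGH = LOW
net12 = net9 XOR net5 = LOW XOR LOW = LOW

net4 = HIGH  net12 = LOW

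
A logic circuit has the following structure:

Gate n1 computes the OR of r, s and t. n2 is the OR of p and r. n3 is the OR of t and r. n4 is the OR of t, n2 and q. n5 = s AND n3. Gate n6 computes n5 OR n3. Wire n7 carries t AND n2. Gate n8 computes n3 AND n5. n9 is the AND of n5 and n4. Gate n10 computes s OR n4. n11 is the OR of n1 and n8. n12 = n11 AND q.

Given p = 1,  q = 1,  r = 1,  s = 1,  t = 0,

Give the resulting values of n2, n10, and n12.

n2 = 1, n10 = 1, n12 = 1

n1 = r OR s OR t = 1 OR 1 OR 0 = 1
n2 = p OR r = 1 OR 1 = 1
n3 = t OR r = 0 OR 1 = 1
n4 = t OR n2 OR q = 0 OR 1 OR 1 = 1
n5 = s AND n3 = 1 AND 1 = 1
n8 = n3 AND n5 = 1 AND 1 = 1
n10 = s OR n4 = 1 OR 1 = 1
n11 = n1 OR n8 = 1 OR 1 = 1
n12 = n11 AND q = 1 AND 1 = 1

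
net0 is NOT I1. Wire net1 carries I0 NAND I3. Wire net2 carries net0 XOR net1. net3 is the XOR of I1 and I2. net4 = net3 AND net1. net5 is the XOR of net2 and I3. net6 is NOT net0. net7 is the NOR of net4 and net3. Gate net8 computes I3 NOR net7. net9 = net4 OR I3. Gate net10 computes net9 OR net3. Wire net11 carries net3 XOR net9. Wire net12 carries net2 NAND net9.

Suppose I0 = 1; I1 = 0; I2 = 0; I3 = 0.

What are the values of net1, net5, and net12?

net0 = NOT I1 = NOT 0 = 1
net1 = I0 NAND I3 = 1 NAND 0 = 1
net2 = net0 XOR net1 = 1 XOR 1 = 0
net3 = I1 XOR I2 = 0 XOR 0 = 0
net4 = net3 AND net1 = 0 AND 1 = 0
net5 = net2 XOR I3 = 0 XOR 0 = 0
net9 = net4 OR I3 = 0 OR 0 = 0
net12 = net2 NAND net9 = 0 NAND 0 = 1

net1 = 1, net5 = 0, net12 = 1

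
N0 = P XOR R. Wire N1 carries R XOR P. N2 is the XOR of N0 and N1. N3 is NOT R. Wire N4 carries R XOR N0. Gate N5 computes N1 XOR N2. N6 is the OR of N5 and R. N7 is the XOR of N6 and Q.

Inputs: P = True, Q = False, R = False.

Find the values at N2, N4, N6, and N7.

N0 = P XOR R = True XOR False = True
N1 = R XOR P = False XOR True = True
N2 = N0 XOR N1 = True XOR True = False
N4 = R XOR N0 = False XOR True = True
N5 = N1 XOR N2 = True XOR False = True
N6 = N5 OR R = True OR False = True
N7 = N6 XOR Q = True XOR False = True

N2 = False, N4 = True, N6 = True, N7 = True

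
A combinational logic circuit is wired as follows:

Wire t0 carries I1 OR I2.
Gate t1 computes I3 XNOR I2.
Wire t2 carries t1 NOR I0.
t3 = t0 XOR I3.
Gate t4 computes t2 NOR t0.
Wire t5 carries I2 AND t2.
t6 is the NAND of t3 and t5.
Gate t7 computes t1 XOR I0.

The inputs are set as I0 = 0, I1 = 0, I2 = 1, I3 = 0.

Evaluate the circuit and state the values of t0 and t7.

t0 = 1  t7 = 0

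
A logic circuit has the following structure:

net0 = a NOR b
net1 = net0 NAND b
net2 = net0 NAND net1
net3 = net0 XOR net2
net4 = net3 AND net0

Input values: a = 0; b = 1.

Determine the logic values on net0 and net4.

net0 = a NOR b = 0 NOR 1 = 0
net1 = net0 NAND b = 0 NAND 1 = 1
net2 = net0 NAND net1 = 0 NAND 1 = 1
net3 = net0 XOR net2 = 0 XOR 1 = 1
net4 = net3 AND net0 = 1 AND 0 = 0

net0 = 0  net4 = 0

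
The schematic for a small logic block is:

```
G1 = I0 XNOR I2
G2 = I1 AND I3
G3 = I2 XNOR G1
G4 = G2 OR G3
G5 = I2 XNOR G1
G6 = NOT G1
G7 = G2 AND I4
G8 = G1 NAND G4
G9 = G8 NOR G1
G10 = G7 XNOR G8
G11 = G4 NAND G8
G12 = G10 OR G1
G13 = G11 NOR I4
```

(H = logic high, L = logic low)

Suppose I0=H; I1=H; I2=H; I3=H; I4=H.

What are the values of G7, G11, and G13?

G7 = H, G11 = H, G13 = L

G1 = I0 XNOR I2 = H XNOR H = H
G2 = I1 AND I3 = H AND H = H
G3 = I2 XNOR G1 = H XNOR H = H
G4 = G2 OR G3 = H OR H = H
G7 = G2 AND I4 = H AND H = H
G8 = G1 NAND G4 = H NAND H = L
G11 = G4 NAND G8 = H NAND L = H
G13 = G11 NOR I4 = H NOR H = L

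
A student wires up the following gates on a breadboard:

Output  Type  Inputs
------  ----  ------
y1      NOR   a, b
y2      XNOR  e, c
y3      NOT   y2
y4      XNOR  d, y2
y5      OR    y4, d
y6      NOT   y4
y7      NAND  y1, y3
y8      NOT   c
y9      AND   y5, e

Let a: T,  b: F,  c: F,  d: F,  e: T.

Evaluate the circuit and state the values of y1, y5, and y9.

y1 = a NOR b = T NOR F = F
y2 = e XNOR c = T XNOR F = F
y4 = d XNOR y2 = F XNOR F = T
y5 = y4 OR d = T OR F = T
y9 = y5 AND e = T AND T = T

y1 = F; y5 = T; y9 = T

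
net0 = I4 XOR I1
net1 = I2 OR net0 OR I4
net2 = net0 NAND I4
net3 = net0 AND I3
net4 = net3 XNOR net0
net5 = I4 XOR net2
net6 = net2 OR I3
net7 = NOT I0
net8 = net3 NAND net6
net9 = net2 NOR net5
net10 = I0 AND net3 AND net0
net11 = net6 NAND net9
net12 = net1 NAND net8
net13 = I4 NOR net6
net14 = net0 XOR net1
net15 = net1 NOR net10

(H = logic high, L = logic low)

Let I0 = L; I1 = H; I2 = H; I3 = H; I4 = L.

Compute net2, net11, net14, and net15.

net2 = H, net11 = H, net14 = L, net15 = L

net0 = I4 XOR I1 = L XOR H = H
net1 = I2 OR net0 OR I4 = H OR H OR L = H
net2 = net0 NAND I4 = H NAND L = H
net3 = net0 AND I3 = H AND H = H
net5 = I4 XOR net2 = L XOR H = H
net6 = net2 OR I3 = H OR H = H
net9 = net2 NOR net5 = H NOR H = L
net10 = I0 AND net3 AND net0 = L AND H AND H = L
net11 = net6 NAND net9 = H NAND L = H
net14 = net0 XOR net1 = H XOR H = L
net15 = net1 NOR net10 = H NOR L = L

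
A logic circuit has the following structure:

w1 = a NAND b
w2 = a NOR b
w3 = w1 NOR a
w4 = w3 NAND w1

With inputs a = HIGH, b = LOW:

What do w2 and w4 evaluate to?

w2 = LOW; w4 = HIGH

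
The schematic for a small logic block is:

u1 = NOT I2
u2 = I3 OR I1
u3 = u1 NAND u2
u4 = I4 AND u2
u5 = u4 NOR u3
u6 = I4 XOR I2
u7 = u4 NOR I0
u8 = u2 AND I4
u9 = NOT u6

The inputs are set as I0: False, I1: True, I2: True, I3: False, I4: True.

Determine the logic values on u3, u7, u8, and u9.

u1 = NOT I2 = NOT True = False
u2 = I3 OR I1 = False OR True = True
u3 = u1 NAND u2 = False NAND True = True
u4 = I4 AND u2 = True AND True = True
u6 = I4 XOR I2 = True XOR True = False
u7 = u4 NOR I0 = True NOR False = False
u8 = u2 AND I4 = True AND True = True
u9 = NOT u6 = NOT False = True

u3 = True, u7 = False, u8 = True, u9 = True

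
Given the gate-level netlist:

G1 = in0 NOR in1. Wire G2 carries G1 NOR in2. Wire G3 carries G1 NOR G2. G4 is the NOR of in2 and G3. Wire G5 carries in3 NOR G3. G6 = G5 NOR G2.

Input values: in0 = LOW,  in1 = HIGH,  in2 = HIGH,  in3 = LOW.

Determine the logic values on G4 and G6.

G1 = in0 NOR in1 = LOW NOR HIGH = LOW
G2 = G1 NOR in2 = LOW NOR HIGH = LOW
G3 = G1 NOR G2 = LOW NOR LOW = HIGH
G4 = in2 NOR G3 = HIGH NOR HIGH = LOW
G5 = in3 NOR G3 = LOW NOR HIGH = LOW
G6 = G5 NOR G2 = LOW NOR LOW = HIGH

G4 = LOW  G6 = HIGH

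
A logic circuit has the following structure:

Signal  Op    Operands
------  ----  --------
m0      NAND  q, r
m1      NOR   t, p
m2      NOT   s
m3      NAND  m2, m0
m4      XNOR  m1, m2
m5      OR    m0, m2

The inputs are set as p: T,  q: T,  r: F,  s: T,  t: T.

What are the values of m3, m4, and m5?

m0 = q NAND r = T NAND F = T
m1 = t NOR p = T NOR T = F
m2 = NOT s = NOT T = F
m3 = m2 NAND m0 = F NAND T = T
m4 = m1 XNOR m2 = F XNOR F = T
m5 = m0 OR m2 = T OR F = T

m3 = T, m4 = T, m5 = T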